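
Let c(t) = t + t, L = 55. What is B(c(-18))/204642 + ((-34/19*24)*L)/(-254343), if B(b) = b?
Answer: 166858562/18313628591 ≈ 0.0091112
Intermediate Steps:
c(t) = 2*t
B(c(-18))/204642 + ((-34/19*24)*L)/(-254343) = (2*(-18))/204642 + ((-34/19*24)*55)/(-254343) = -36*1/204642 + ((-34*1/19*24)*55)*(-1/254343) = -2/11369 + (-34/19*24*55)*(-1/254343) = -2/11369 - 816/19*55*(-1/254343) = -2/11369 - 44880/19*(-1/254343) = -2/11369 + 14960/1610839 = 166858562/18313628591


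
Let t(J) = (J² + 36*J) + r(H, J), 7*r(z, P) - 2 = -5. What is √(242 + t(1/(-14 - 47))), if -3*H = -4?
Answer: √43937922/427 ≈ 15.524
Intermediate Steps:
H = 4/3 (H = -⅓*(-4) = 4/3 ≈ 1.3333)
r(z, P) = -3/7 (r(z, P) = 2/7 + (⅐)*(-5) = 2/7 - 5/7 = -3/7)
t(J) = -3/7 + J² + 36*J (t(J) = (J² + 36*J) - 3/7 = -3/7 + J² + 36*J)
√(242 + t(1/(-14 - 47))) = √(242 + (-3/7 + (1/(-14 - 47))² + 36/(-14 - 47))) = √(242 + (-3/7 + (1/(-61))² + 36/(-61))) = √(242 + (-3/7 + (-1/61)² + 36*(-1/61))) = √(242 + (-3/7 + 1/3721 - 36/61)) = √(242 - 26528/26047) = √(6276846/26047) = √43937922/427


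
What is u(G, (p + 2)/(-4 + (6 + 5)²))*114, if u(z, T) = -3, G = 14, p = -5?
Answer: -342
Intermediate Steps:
u(G, (p + 2)/(-4 + (6 + 5)²))*114 = -3*114 = -342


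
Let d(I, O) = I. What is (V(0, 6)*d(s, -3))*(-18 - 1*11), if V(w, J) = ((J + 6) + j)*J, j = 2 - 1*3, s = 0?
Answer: 0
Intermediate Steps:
j = -1 (j = 2 - 3 = -1)
V(w, J) = J*(5 + J) (V(w, J) = ((J + 6) - 1)*J = ((6 + J) - 1)*J = (5 + J)*J = J*(5 + J))
(V(0, 6)*d(s, -3))*(-18 - 1*11) = ((6*(5 + 6))*0)*(-18 - 1*11) = ((6*11)*0)*(-18 - 11) = (66*0)*(-29) = 0*(-29) = 0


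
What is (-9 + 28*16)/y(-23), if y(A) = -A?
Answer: 439/23 ≈ 19.087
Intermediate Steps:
(-9 + 28*16)/y(-23) = (-9 + 28*16)/((-1*(-23))) = (-9 + 448)/23 = 439*(1/23) = 439/23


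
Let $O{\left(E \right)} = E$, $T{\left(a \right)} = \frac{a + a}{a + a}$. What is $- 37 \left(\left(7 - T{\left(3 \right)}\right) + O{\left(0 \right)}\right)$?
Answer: $-222$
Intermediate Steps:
$T{\left(a \right)} = 1$ ($T{\left(a \right)} = \frac{2 a}{2 a} = 2 a \frac{1}{2 a} = 1$)
$- 37 \left(\left(7 - T{\left(3 \right)}\right) + O{\left(0 \right)}\right) = - 37 \left(\left(7 - 1\right) + 0\right) = - 37 \left(6 + 0\right) = \left(-37\right) 6 = -222$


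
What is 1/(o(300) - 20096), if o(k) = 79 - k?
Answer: -1/20317 ≈ -4.9220e-5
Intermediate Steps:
1/(o(300) - 20096) = 1/((79 - 1*300) - 20096) = 1/((79 - 300) - 20096) = 1/(-221 - 20096) = 1/(-20317) = -1/20317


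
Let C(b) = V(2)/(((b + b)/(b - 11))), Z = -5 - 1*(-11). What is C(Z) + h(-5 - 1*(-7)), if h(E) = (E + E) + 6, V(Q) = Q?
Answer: 55/6 ≈ 9.1667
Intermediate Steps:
h(E) = 6 + 2*E (h(E) = 2*E + 6 = 6 + 2*E)
Z = 6 (Z = -5 + 11 = 6)
C(b) = (-11 + b)/b (C(b) = 2/(((b + b)/(b - 11))) = 2/(((2*b)/(-11 + b))) = 2/((2*b/(-11 + b))) = 2*((-11 + b)/(2*b)) = (-11 + b)/b)
C(Z) + h(-5 - 1*(-7)) = (-11 + 6)/6 + (6 + 2*(-5 - 1*(-7))) = (⅙)*(-5) + (6 + 2*(-5 + 7)) = -⅚ + (6 + 2*2) = -⅚ + (6 + 4) = -⅚ + 10 = 55/6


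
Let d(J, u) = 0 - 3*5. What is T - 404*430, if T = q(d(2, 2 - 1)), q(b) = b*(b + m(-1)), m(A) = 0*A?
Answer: -173495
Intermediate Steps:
d(J, u) = -15 (d(J, u) = 0 - 15 = -15)
m(A) = 0
q(b) = b² (q(b) = b*(b + 0) = b*b = b²)
T = 225 (T = (-15)² = 225)
T - 404*430 = 225 - 404*430 = 225 - 173720 = -173495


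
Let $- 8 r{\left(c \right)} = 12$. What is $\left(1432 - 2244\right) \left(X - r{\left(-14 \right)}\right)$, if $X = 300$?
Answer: $-244818$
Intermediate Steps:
$r{\left(c \right)} = - \frac{3}{2}$ ($r{\left(c \right)} = \left(- \frac{1}{8}\right) 12 = - \frac{3}{2}$)
$\left(1432 - 2244\right) \left(X - r{\left(-14 \right)}\right) = \left(1432 - 2244\right) \left(300 - - \frac{3}{2}\right) = - 812 \left(300 + \frac{3}{2}\right) = \left(-812\right) \frac{603}{2} = -244818$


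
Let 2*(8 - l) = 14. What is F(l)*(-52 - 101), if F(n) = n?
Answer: -153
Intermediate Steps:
l = 1 (l = 8 - ½*14 = 8 - 7 = 1)
F(l)*(-52 - 101) = 1*(-52 - 101) = 1*(-153) = -153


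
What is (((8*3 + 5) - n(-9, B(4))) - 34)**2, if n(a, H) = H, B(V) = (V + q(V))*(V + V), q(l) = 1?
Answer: 2025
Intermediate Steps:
B(V) = 2*V*(1 + V) (B(V) = (V + 1)*(V + V) = (1 + V)*(2*V) = 2*V*(1 + V))
(((8*3 + 5) - n(-9, B(4))) - 34)**2 = (((8*3 + 5) - 2*4*(1 + 4)) - 34)**2 = (((24 + 5) - 2*4*5) - 34)**2 = ((29 - 1*40) - 34)**2 = ((29 - 40) - 34)**2 = (-11 - 34)**2 = (-45)**2 = 2025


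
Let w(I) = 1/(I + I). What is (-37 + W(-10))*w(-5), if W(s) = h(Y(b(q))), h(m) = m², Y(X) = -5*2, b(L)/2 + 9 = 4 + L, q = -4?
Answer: -63/10 ≈ -6.3000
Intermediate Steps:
b(L) = -10 + 2*L (b(L) = -18 + 2*(4 + L) = -18 + (8 + 2*L) = -10 + 2*L)
Y(X) = -10
w(I) = 1/(2*I)
W(s) = 100 (W(s) = (-10)² = 100)
(-37 + W(-10))*w(-5) = (-37 + 100)*((½)/(-5)) = 63*((½)*(-⅕)) = 63*(-⅒) = -63/10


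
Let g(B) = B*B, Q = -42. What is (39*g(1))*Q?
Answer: -1638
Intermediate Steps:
g(B) = B²
(39*g(1))*Q = (39*1²)*(-42) = (39*1)*(-42) = 39*(-42) = -1638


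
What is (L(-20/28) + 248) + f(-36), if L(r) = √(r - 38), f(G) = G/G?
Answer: 249 + I*√1897/7 ≈ 249.0 + 6.2221*I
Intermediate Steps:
f(G) = 1
L(r) = √(-38 + r)
(L(-20/28) + 248) + f(-36) = (√(-38 - 20/28) + 248) + 1 = (√(-38 - 20*1/28) + 248) + 1 = (√(-38 - 5/7) + 248) + 1 = (√(-271/7) + 248) + 1 = (I*√1897/7 + 248) + 1 = (248 + I*√1897/7) + 1 = 249 + I*√1897/7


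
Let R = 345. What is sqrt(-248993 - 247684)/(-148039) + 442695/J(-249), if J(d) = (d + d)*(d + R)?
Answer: -147565/15936 - I*sqrt(496677)/148039 ≈ -9.2599 - 0.0047606*I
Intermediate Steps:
J(d) = 2*d*(345 + d) (J(d) = (d + d)*(d + 345) = (2*d)*(345 + d) = 2*d*(345 + d))
sqrt(-248993 - 247684)/(-148039) + 442695/J(-249) = sqrt(-248993 - 247684)/(-148039) + 442695/((2*(-249)*(345 - 249))) = sqrt(-496677)*(-1/148039) + 442695/((2*(-249)*96)) = (I*sqrt(496677))*(-1/148039) + 442695/(-47808) = -I*sqrt(496677)/148039 + 442695*(-1/47808) = -I*sqrt(496677)/148039 - 147565/15936 = -147565/15936 - I*sqrt(496677)/148039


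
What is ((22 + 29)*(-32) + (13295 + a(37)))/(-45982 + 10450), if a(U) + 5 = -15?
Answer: -3881/11844 ≈ -0.32768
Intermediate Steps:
a(U) = -20 (a(U) = -5 - 15 = -20)
((22 + 29)*(-32) + (13295 + a(37)))/(-45982 + 10450) = ((22 + 29)*(-32) + (13295 - 20))/(-45982 + 10450) = (51*(-32) + 13275)/(-35532) = (-1632 + 13275)*(-1/35532) = 11643*(-1/35532) = -3881/11844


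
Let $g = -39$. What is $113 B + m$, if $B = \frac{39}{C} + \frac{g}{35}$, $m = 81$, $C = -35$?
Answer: $- \frac{5979}{35} \approx -170.83$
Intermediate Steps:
$B = - \frac{78}{35}$ ($B = \frac{39}{-35} - \frac{39}{35} = 39 \left(- \frac{1}{35}\right) - \frac{39}{35} = - \frac{39}{35} - \frac{39}{35} = - \frac{78}{35} \approx -2.2286$)
$113 B + m = 113 \left(- \frac{78}{35}\right) + 81 = - \frac{8814}{35} + 81 = - \frac{5979}{35}$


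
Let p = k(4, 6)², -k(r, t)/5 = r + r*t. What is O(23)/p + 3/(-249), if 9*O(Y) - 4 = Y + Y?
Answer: -3445/292824 ≈ -0.011765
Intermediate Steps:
O(Y) = 4/9 + 2*Y/9 (O(Y) = 4/9 + (Y + Y)/9 = 4/9 + (2*Y)/9 = 4/9 + 2*Y/9)
k(r, t) = -5*r - 5*r*t (k(r, t) = -5*(r + r*t) = -5*r - 5*r*t)
p = 19600 (p = (-5*4*(1 + 6))² = (-5*4*7)² = (-140)² = 19600)
O(23)/p + 3/(-249) = (4/9 + (2/9)*23)/19600 + 3/(-249) = (4/9 + 46/9)*(1/19600) + 3*(-1/249) = (50/9)*(1/19600) - 1/83 = 1/3528 - 1/83 = -3445/292824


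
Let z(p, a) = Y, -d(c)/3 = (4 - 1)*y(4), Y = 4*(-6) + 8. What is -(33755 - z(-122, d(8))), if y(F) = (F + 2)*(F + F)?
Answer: -33771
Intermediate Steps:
Y = -16 (Y = -24 + 8 = -16)
y(F) = 2*F*(2 + F) (y(F) = (2 + F)*(2*F) = 2*F*(2 + F))
d(c) = -432 (d(c) = -3*(4 - 1)*2*4*(2 + 4) = -9*2*4*6 = -9*48 = -3*144 = -432)
z(p, a) = -16
-(33755 - z(-122, d(8))) = -(33755 - 1*(-16)) = -(33755 + 16) = -1*33771 = -33771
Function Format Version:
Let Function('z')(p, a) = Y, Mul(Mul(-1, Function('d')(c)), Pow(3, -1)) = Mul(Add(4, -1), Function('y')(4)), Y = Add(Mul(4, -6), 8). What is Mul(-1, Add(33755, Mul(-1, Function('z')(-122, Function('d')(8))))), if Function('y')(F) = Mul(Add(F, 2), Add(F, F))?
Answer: -33771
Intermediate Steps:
Y = -16 (Y = Add(-24, 8) = -16)
Function('y')(F) = Mul(2, F, Add(2, F)) (Function('y')(F) = Mul(Add(2, F), Mul(2, F)) = Mul(2, F, Add(2, F)))
Function('d')(c) = -432 (Function('d')(c) = Mul(-3, Mul(Add(4, -1), Mul(2, 4, Add(2, 4)))) = Mul(-3, Mul(3, Mul(2, 4, 6))) = Mul(-3, Mul(3, 48)) = Mul(-3, 144) = -432)
Function('z')(p, a) = -16
Mul(-1, Add(33755, Mul(-1, Function('z')(-122, Function('d')(8))))) = Mul(-1, Add(33755, Mul(-1, -16))) = Mul(-1, Add(33755, 16)) = Mul(-1, 33771) = -33771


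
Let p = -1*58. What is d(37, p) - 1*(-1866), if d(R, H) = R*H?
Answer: -280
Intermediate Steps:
p = -58
d(R, H) = H*R
d(37, p) - 1*(-1866) = -58*37 - 1*(-1866) = -2146 + 1866 = -280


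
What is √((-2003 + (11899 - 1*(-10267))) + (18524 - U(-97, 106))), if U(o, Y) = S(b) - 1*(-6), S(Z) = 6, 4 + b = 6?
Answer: 5*√1547 ≈ 196.66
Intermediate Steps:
b = 2 (b = -4 + 6 = 2)
U(o, Y) = 12 (U(o, Y) = 6 - 1*(-6) = 6 + 6 = 12)
√((-2003 + (11899 - 1*(-10267))) + (18524 - U(-97, 106))) = √((-2003 + (11899 - 1*(-10267))) + (18524 - 1*12)) = √((-2003 + (11899 + 10267)) + (18524 - 12)) = √((-2003 + 22166) + 18512) = √(20163 + 18512) = √38675 = 5*√1547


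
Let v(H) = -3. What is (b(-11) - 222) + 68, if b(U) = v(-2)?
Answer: -157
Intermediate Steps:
b(U) = -3
(b(-11) - 222) + 68 = (-3 - 222) + 68 = -225 + 68 = -157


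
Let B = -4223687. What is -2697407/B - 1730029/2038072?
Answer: -1809591317619/8608178211464 ≈ -0.21022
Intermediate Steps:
-2697407/B - 1730029/2038072 = -2697407/(-4223687) - 1730029/2038072 = -2697407*(-1/4223687) - 1730029*1/2038072 = 2697407/4223687 - 1730029/2038072 = -1809591317619/8608178211464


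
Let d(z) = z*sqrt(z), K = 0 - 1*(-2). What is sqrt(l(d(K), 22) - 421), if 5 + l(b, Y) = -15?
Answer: 21*I ≈ 21.0*I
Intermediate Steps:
K = 2 (K = 0 + 2 = 2)
d(z) = z**(3/2)
l(b, Y) = -20 (l(b, Y) = -5 - 15 = -20)
sqrt(l(d(K), 22) - 421) = sqrt(-20 - 421) = sqrt(-441) = 21*I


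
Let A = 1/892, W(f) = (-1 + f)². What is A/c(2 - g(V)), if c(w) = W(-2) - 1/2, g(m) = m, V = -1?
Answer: 1/7582 ≈ 0.00013189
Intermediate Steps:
A = 1/892 ≈ 0.0011211
c(w) = 17/2 (c(w) = (-1 - 2)² - 1/2 = (-3)² - 1*½ = 9 - ½ = 17/2)
A/c(2 - g(V)) = 1/(892*(17/2)) = (1/892)*(2/17) = 1/7582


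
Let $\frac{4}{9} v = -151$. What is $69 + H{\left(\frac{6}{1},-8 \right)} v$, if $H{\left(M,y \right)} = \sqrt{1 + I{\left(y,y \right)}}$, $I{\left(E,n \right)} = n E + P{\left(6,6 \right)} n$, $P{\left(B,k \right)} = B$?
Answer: $69 - \frac{1359 \sqrt{17}}{4} \approx -1331.8$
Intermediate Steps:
$v = - \frac{1359}{4}$ ($v = \frac{9}{4} \left(-151\right) = - \frac{1359}{4} \approx -339.75$)
$I{\left(E,n \right)} = 6 n + E n$ ($I{\left(E,n \right)} = n E + 6 n = E n + 6 n = 6 n + E n$)
$H{\left(M,y \right)} = \sqrt{1 + y \left(6 + y\right)}$
$69 + H{\left(\frac{6}{1},-8 \right)} v = 69 + \sqrt{1 - 8 \left(6 - 8\right)} \left(- \frac{1359}{4}\right) = 69 + \sqrt{1 - -16} \left(- \frac{1359}{4}\right) = 69 + \sqrt{1 + 16} \left(- \frac{1359}{4}\right) = 69 + \sqrt{17} \left(- \frac{1359}{4}\right) = 69 - \frac{1359 \sqrt{17}}{4}$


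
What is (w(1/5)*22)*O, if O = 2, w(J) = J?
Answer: 44/5 ≈ 8.8000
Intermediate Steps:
(w(1/5)*22)*O = (22/5)*2 = 44/5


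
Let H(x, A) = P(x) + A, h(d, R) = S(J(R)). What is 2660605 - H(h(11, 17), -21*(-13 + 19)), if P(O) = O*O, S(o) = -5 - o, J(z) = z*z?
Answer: 2574295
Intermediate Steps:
J(z) = z**2
h(d, R) = -5 - R**2
P(O) = O**2
H(x, A) = A + x**2 (H(x, A) = x**2 + A = A + x**2)
2660605 - H(h(11, 17), -21*(-13 + 19)) = 2660605 - (-21*(-13 + 19) + (-5 - 1*17**2)**2) = 2660605 - (-21*6 + (-5 - 1*289)**2) = 2660605 - (-126 + (-5 - 289)**2) = 2660605 - (-126 + (-294)**2) = 2660605 - (-126 + 86436) = 2660605 - 1*86310 = 2660605 - 86310 = 2574295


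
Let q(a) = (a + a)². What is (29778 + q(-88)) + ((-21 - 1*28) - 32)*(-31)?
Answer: 63265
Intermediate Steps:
q(a) = 4*a² (q(a) = (2*a)² = 4*a²)
(29778 + q(-88)) + ((-21 - 1*28) - 32)*(-31) = (29778 + 4*(-88)²) + ((-21 - 1*28) - 32)*(-31) = (29778 + 4*7744) + ((-21 - 28) - 32)*(-31) = (29778 + 30976) + (-49 - 32)*(-31) = 60754 - 81*(-31) = 60754 + 2511 = 63265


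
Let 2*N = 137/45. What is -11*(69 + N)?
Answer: -69817/90 ≈ -775.74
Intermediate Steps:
N = 137/90 (N = (137/45)/2 = (137*(1/45))/2 = (½)*(137/45) = 137/90 ≈ 1.5222)
-11*(69 + N) = -11*(69 + 137/90) = -11*6347/90 = -69817/90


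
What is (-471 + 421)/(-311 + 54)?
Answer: 50/257 ≈ 0.19455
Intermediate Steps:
(-471 + 421)/(-311 + 54) = -50/(-257) = -50*(-1/257) = 50/257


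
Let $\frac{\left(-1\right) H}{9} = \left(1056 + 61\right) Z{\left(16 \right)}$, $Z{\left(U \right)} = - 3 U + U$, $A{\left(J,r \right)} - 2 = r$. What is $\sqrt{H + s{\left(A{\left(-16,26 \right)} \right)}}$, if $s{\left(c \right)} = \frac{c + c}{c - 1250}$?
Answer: $\frac{2 \sqrt{30023963827}}{611} \approx 567.18$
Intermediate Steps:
$A{\left(J,r \right)} = 2 + r$
$s{\left(c \right)} = \frac{2 c}{-1250 + c}$
$Z{\left(U \right)} = - 2 U$
$H = 321696$ ($H = - 9 \left(1056 + 61\right) \left(\left(-2\right) 16\right) = - 9 \cdot 1117 \left(-32\right) = \left(-9\right) \left(-35744\right) = 321696$)
$\sqrt{H + s{\left(A{\left(-16,26 \right)} \right)}} = \sqrt{321696 + \frac{2 \left(2 + 26\right)}{-1250 + \left(2 + 26\right)}} = \sqrt{321696 + 2 \cdot 28 \frac{1}{-1250 + 28}} = \sqrt{321696 + 2 \cdot 28 \frac{1}{-1222}} = \sqrt{321696 + 2 \cdot 28 \left(- \frac{1}{1222}\right)} = \sqrt{321696 - \frac{28}{611}} = \sqrt{\frac{196556228}{611}} = \frac{2 \sqrt{30023963827}}{611}$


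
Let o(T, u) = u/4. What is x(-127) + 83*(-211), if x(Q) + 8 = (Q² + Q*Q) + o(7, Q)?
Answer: 58821/4 ≈ 14705.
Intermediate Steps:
o(T, u) = u/4 (o(T, u) = u*(¼) = u/4)
x(Q) = -8 + 2*Q² + Q/4 (x(Q) = -8 + ((Q² + Q*Q) + Q/4) = -8 + ((Q² + Q²) + Q/4) = -8 + (2*Q² + Q/4) = -8 + 2*Q² + Q/4)
x(-127) + 83*(-211) = (-8 + 2*(-127)² + (¼)*(-127)) + 83*(-211) = (-8 + 2*16129 - 127/4) - 17513 = (-8 + 32258 - 127/4) - 17513 = 128873/4 - 17513 = 58821/4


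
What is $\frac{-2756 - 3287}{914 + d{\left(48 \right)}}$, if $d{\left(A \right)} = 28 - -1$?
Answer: $- \frac{6043}{943} \approx -6.4083$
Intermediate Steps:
$d{\left(A \right)} = 29$ ($d{\left(A \right)} = 28 + 1 = 29$)
$\frac{-2756 - 3287}{914 + d{\left(48 \right)}} = \frac{-2756 - 3287}{914 + 29} = - \frac{6043}{943}$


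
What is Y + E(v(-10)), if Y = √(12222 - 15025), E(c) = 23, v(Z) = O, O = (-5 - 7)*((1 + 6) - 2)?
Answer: 23 + I*√2803 ≈ 23.0 + 52.943*I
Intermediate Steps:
O = -60 (O = -12*(7 - 2) = -12*5 = -60)
v(Z) = -60
Y = I*√2803 (Y = √(-2803) = I*√2803 ≈ 52.943*I)
Y + E(v(-10)) = I*√2803 + 23 = 23 + I*√2803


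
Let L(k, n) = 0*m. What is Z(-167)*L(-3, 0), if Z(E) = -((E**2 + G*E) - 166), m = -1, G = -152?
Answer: 0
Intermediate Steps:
Z(E) = 166 - E**2 + 152*E (Z(E) = -((E**2 - 152*E) - 166) = -(-166 + E**2 - 152*E) = 166 - E**2 + 152*E)
L(k, n) = 0 (L(k, n) = 0*(-1) = 0)
Z(-167)*L(-3, 0) = (166 - 1*(-167)**2 + 152*(-167))*0 = (166 - 1*27889 - 25384)*0 = (166 - 27889 - 25384)*0 = -53107*0 = 0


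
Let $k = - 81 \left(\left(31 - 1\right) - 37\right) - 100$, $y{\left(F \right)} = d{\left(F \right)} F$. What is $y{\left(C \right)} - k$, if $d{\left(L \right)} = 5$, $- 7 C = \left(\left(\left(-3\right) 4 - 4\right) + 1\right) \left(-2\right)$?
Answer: $- \frac{3419}{7} \approx -488.43$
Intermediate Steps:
$C = - \frac{30}{7}$ ($C = - \frac{\left(\left(\left(-3\right) 4 - 4\right) + 1\right) \left(-2\right)}{7} = - \frac{\left(\left(-12 - 4\right) + 1\right) \left(-2\right)}{7} = - \frac{\left(-16 + 1\right) \left(-2\right)}{7} = - \frac{\left(-15\right) \left(-2\right)}{7} = \left(- \frac{1}{7}\right) 30 = - \frac{30}{7} \approx -4.2857$)
$y{\left(F \right)} = 5 F$
$k = 467$ ($k = - 81 \left(30 - 37\right) - 100 = \left(-81\right) \left(-7\right) - 100 = 567 - 100 = 467$)
$y{\left(C \right)} - k = 5 \left(- \frac{30}{7}\right) - 467 = - \frac{150}{7} - 467 = - \frac{3419}{7}$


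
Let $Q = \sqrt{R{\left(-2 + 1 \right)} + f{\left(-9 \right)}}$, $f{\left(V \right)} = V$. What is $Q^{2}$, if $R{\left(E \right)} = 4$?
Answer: $-5$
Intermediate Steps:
$Q = i \sqrt{5}$ ($Q = \sqrt{4 - 9} = \sqrt{-5} = i \sqrt{5} \approx 2.2361 i$)
$Q^{2} = \left(i \sqrt{5}\right)^{2} = -5$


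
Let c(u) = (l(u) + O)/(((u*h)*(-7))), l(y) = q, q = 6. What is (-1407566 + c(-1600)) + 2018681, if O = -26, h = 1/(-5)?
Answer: 68444881/112 ≈ 6.1112e+5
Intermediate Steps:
h = -1/5 ≈ -0.20000
l(y) = 6
c(u) = -100/(7*u) (c(u) = (6 - 26)/(((u*(-1/5))*(-7))) = -20*5/(7*u) = -100/(7*u))
(-1407566 + c(-1600)) + 2018681 = (-1407566 - 100/7/(-1600)) + 2018681 = (-1407566 - 100/7*(-1/1600)) + 2018681 = (-1407566 + 1/112) + 2018681 = -157647391/112 + 2018681 = 68444881/112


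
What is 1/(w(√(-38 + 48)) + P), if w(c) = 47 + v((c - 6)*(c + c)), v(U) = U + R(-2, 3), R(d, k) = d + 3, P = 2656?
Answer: 227/618228 + √10/618228 ≈ 0.00037229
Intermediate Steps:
R(d, k) = 3 + d
v(U) = 1 + U (v(U) = U + (3 - 2) = U + 1 = 1 + U)
w(c) = 48 + 2*c*(-6 + c) (w(c) = 47 + (1 + (c - 6)*(c + c)) = 47 + (1 + (-6 + c)*(2*c)) = 47 + (1 + 2*c*(-6 + c)) = 48 + 2*c*(-6 + c))
1/(w(√(-38 + 48)) + P) = 1/((48 + 2*√(-38 + 48)*(-6 + √(-38 + 48))) + 2656) = 1/((48 + 2*√10*(-6 + √10)) + 2656) = 1/(2704 + 2*√10*(-6 + √10))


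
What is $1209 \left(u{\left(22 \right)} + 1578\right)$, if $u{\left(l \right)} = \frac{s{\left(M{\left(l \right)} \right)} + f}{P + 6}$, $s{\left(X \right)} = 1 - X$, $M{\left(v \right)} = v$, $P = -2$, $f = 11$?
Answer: $\frac{3809559}{2} \approx 1.9048 \cdot 10^{6}$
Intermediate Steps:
$u{\left(l \right)} = 3 - \frac{l}{4}$ ($u{\left(l \right)} = \frac{\left(1 - l\right) + 11}{-2 + 6} = \frac{12 - l}{4} = \left(12 - l\right) \frac{1}{4} = 3 - \frac{l}{4}$)
$1209 \left(u{\left(22 \right)} + 1578\right) = 1209 \left(\left(3 - \frac{11}{2}\right) + 1578\right) = 1209 \left(- \frac{5}{2} + 1578\right) = 1209 \cdot \frac{3151}{2} = \frac{3809559}{2}$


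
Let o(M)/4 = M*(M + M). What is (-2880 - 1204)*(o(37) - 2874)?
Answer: -32990552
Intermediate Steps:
o(M) = 8*M² (o(M) = 4*(M*(M + M)) = 4*(M*(2*M)) = 4*(2*M²) = 8*M²)
(-2880 - 1204)*(o(37) - 2874) = (-2880 - 1204)*(8*37² - 2874) = -4084*(8*1369 - 2874) = -4084*(10952 - 2874) = -4084*8078 = -32990552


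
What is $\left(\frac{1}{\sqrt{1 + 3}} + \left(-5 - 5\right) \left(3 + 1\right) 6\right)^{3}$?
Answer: $- \frac{109902239}{8} \approx -1.3738 \cdot 10^{7}$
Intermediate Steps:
$\left(\frac{1}{\sqrt{1 + 3}} + \left(-5 - 5\right) \left(3 + 1\right) 6\right)^{3} = \left(\frac{1}{\sqrt{4}} + \left(-10\right) 4 \cdot 6\right)^{3} = \left(\frac{1}{2} - 240\right)^{3} = \left(- \frac{479}{2}\right)^{3} = - \frac{109902239}{8}$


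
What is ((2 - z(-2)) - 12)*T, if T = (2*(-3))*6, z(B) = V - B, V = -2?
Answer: 360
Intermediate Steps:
z(B) = -2 - B
T = -36 (T = -6*6 = -36)
((2 - z(-2)) - 12)*T = ((2 - (-2 - 1*(-2))) - 12)*(-36) = ((2 - (-2 + 2)) - 12)*(-36) = ((2 - 1*0) - 12)*(-36) = ((2 + 0) - 12)*(-36) = (2 - 12)*(-36) = -10*(-36) = 360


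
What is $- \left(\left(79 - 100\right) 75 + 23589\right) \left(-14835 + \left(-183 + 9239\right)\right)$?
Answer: $127218906$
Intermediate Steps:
$- \left(\left(79 - 100\right) 75 + 23589\right) \left(-14835 + \left(-183 + 9239\right)\right) = - \left(\left(-21\right) 75 + 23589\right) \left(-14835 + 9056\right) = - \left(-1575 + 23589\right) \left(-5779\right) = - 22014 \left(-5779\right) = \left(-1\right) \left(-127218906\right) = 127218906$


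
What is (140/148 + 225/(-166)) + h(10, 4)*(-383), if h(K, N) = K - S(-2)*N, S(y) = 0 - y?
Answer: -4707287/6142 ≈ -766.41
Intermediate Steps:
S(y) = -y
h(K, N) = K - 2*N (h(K, N) = K - (-1*(-2))*N = K - 2*N)
(140/148 + 225/(-166)) + h(10, 4)*(-383) = (140/148 + 225/(-166)) + (10 - 2*4)*(-383) = (140*(1/148) + 225*(-1/166)) + (10 - 8)*(-383) = (35/37 - 225/166) + 2*(-383) = -2515/6142 - 766 = -4707287/6142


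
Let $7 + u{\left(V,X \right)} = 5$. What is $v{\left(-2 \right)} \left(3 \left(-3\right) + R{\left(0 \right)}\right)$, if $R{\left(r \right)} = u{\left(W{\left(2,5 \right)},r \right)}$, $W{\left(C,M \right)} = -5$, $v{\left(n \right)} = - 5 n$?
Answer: $-110$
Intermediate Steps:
$u{\left(V,X \right)} = -2$ ($u{\left(V,X \right)} = -7 + 5 = -2$)
$R{\left(r \right)} = -2$
$v{\left(-2 \right)} \left(3 \left(-3\right) + R{\left(0 \right)}\right) = \left(-5\right) \left(-2\right) \left(3 \left(-3\right) - 2\right) = 10 \left(-9 - 2\right) = 10 \left(-11\right) = -110$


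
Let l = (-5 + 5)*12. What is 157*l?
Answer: 0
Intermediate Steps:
l = 0 (l = 0*12 = 0)
157*l = 157*0 = 0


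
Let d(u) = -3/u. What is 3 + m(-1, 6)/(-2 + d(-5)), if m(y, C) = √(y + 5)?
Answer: 11/7 ≈ 1.5714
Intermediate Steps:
m(y, C) = √(5 + y)
3 + m(-1, 6)/(-2 + d(-5)) = 3 + √(5 - 1)/(-2 - 3/(-5)) = 3 + √4/(-2 - 3*(-⅕)) = 3 + 2/(-2 + ⅗) = 3 + 2/(-7/5) = 3 + 2*(-5/7) = 3 - 10/7 = 11/7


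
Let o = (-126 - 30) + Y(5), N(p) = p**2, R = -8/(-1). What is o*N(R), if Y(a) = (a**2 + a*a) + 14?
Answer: -5888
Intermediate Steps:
R = 8 (R = -8*(-1) = 8)
Y(a) = 14 + 2*a**2 (Y(a) = (a**2 + a**2) + 14 = 2*a**2 + 14 = 14 + 2*a**2)
o = -92 (o = (-126 - 30) + (14 + 2*5**2) = -156 + (14 + 2*25) = -156 + (14 + 50) = -156 + 64 = -92)
o*N(R) = -92*8**2 = -92*64 = -5888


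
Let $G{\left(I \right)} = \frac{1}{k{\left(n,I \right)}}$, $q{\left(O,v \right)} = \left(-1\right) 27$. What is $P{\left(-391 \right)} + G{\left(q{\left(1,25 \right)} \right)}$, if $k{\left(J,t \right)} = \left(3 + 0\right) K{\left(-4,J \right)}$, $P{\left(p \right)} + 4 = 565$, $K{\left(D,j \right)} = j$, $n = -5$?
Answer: $\frac{8414}{15} \approx 560.93$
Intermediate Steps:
$q{\left(O,v \right)} = -27$
$P{\left(p \right)} = 561$ ($P{\left(p \right)} = -4 + 565 = 561$)
$k{\left(J,t \right)} = 3 J$ ($k{\left(J,t \right)} = \left(3 + 0\right) J = 3 J$)
$G{\left(I \right)} = - \frac{1}{15}$ ($G{\left(I \right)} = \frac{1}{3 \left(-5\right)} = \frac{1}{-15} = - \frac{1}{15}$)
$P{\left(-391 \right)} + G{\left(q{\left(1,25 \right)} \right)} = 561 - \frac{1}{15} = \frac{8414}{15}$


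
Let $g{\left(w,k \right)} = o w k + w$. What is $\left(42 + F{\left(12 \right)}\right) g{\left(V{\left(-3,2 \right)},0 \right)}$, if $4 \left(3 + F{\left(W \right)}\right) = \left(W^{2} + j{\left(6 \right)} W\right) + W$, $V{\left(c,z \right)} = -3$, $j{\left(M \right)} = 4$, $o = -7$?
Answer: $-270$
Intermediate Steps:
$g{\left(w,k \right)} = w - 7 k w$ ($g{\left(w,k \right)} = - 7 w k + w = - 7 k w + w = w - 7 k w$)
$F{\left(W \right)} = -3 + \frac{W^{2}}{4} + \frac{5 W}{4}$ ($F{\left(W \right)} = -3 + \frac{\left(W^{2} + 4 W\right) + W}{4} = -3 + \frac{W^{2} + 5 W}{4} = -3 + \left(\frac{W^{2}}{4} + \frac{5 W}{4}\right) = -3 + \frac{W^{2}}{4} + \frac{5 W}{4}$)
$\left(42 + F{\left(12 \right)}\right) g{\left(V{\left(-3,2 \right)},0 \right)} = \left(42 + \left(-3 + \frac{12^{2}}{4} + \frac{5}{4} \cdot 12\right)\right) \left(- 3 \left(1 - 0\right)\right) = \left(42 + \left(-3 + \frac{1}{4} \cdot 144 + 15\right)\right) \left(- 3 \left(1 + 0\right)\right) = \left(42 + \left(-3 + 36 + 15\right)\right) \left(\left(-3\right) 1\right) = \left(42 + 48\right) \left(-3\right) = 90 \left(-3\right) = -270$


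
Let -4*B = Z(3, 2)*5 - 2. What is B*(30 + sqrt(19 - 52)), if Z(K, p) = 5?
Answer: -345/2 - 23*I*sqrt(33)/4 ≈ -172.5 - 33.031*I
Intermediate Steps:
B = -23/4 (B = -(5*5 - 2)/4 = -(25 - 2)/4 = -1/4*23 = -23/4 ≈ -5.7500)
B*(30 + sqrt(19 - 52)) = -23*(30 + sqrt(19 - 52))/4 = -23*(30 + sqrt(-33))/4 = -23*(30 + I*sqrt(33))/4 = -345/2 - 23*I*sqrt(33)/4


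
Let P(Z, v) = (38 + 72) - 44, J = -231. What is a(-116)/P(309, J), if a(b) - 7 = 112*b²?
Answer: 1507079/66 ≈ 22835.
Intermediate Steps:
P(Z, v) = 66 (P(Z, v) = 110 - 44 = 66)
a(b) = 7 + 112*b²
a(-116)/P(309, J) = (7 + 112*(-116)²)/66 = (7 + 112*13456)*(1/66) = (7 + 1507072)*(1/66) = 1507079*(1/66) = 1507079/66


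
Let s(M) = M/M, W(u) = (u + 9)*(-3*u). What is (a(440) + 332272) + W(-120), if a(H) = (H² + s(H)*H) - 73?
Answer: 486279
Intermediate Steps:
W(u) = -3*u*(9 + u) (W(u) = (9 + u)*(-3*u) = -3*u*(9 + u))
s(M) = 1
a(H) = -73 + H + H² (a(H) = (H² + 1*H) - 73 = (H² + H) - 73 = (H + H²) - 73 = -73 + H + H²)
(a(440) + 332272) + W(-120) = ((-73 + 440 + 440²) + 332272) - 3*(-120)*(9 - 120) = ((-73 + 440 + 193600) + 332272) - 3*(-120)*(-111) = (193967 + 332272) - 39960 = 526239 - 39960 = 486279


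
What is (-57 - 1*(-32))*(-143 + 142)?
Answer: 25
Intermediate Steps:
(-57 - 1*(-32))*(-143 + 142) = (-57 + 32)*(-1) = -25*(-1) = 25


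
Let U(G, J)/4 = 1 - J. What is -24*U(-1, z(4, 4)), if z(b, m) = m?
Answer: 288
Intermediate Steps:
U(G, J) = 4 - 4*J (U(G, J) = 4*(1 - J) = 4 - 4*J)
-24*U(-1, z(4, 4)) = -24*(4 - 4*4) = -24*(4 - 16) = -24*(-12) = 288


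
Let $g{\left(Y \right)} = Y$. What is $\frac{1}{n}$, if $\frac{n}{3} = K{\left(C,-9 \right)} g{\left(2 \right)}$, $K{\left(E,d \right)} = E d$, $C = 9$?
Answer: $- \frac{1}{486} \approx -0.0020576$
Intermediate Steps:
$n = -486$ ($n = 3 \cdot 9 \left(-9\right) 2 = 3 \left(\left(-81\right) 2\right) = 3 \left(-162\right) = -486$)
$\frac{1}{n} = \frac{1}{-486} = - \frac{1}{486}$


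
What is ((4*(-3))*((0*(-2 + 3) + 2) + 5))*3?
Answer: -252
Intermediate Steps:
((4*(-3))*((0*(-2 + 3) + 2) + 5))*3 = -12*((0*1 + 2) + 5)*3 = -12*((0 + 2) + 5)*3 = -12*(2 + 5)*3 = -12*7*3 = -84*3 = -252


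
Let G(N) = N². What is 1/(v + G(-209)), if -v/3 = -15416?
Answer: 1/89929 ≈ 1.1120e-5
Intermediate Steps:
v = 46248 (v = -3*(-15416) = 46248)
1/(v + G(-209)) = 1/(46248 + (-209)²) = 1/(46248 + 43681) = 1/89929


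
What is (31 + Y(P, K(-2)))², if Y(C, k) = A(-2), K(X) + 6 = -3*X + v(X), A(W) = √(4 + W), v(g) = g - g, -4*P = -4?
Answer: (31 + √2)² ≈ 1050.7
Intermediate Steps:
P = 1 (P = -¼*(-4) = 1)
v(g) = 0
K(X) = -6 - 3*X (K(X) = -6 + (-3*X + 0) = -6 - 3*X)
Y(C, k) = √2 (Y(C, k) = √(4 - 2) = √2)
(31 + Y(P, K(-2)))² = (31 + √2)²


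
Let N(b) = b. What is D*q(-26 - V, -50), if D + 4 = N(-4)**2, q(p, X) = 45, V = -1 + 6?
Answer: 540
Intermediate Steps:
V = 5
D = 12 (D = -4 + (-4)**2 = -4 + 16 = 12)
D*q(-26 - V, -50) = 12*45 = 540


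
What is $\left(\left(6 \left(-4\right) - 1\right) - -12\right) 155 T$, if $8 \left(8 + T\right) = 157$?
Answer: $- \frac{187395}{8} \approx -23424.0$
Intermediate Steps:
$T = \frac{93}{8}$ ($T = -8 + \frac{1}{8} \cdot 157 = -8 + \frac{157}{8} = \frac{93}{8} \approx 11.625$)
$\left(\left(6 \left(-4\right) - 1\right) - -12\right) 155 T = \left(\left(6 \left(-4\right) - 1\right) - -12\right) 155 \cdot \frac{93}{8} = \left(\left(-24 - 1\right) + 12\right) 155 \cdot \frac{93}{8} = \left(-25 + 12\right) 155 \cdot \frac{93}{8} = \left(-13\right) 155 \cdot \frac{93}{8} = \left(-2015\right) \frac{93}{8} = - \frac{187395}{8}$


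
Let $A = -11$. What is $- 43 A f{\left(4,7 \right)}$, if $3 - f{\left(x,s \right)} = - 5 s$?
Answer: $17974$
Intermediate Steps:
$f{\left(x,s \right)} = 3 + 5 s$ ($f{\left(x,s \right)} = 3 - - 5 s = 3 + 5 s$)
$- 43 A f{\left(4,7 \right)} = \left(-43\right) \left(-11\right) \left(3 + 5 \cdot 7\right) = 473 \left(3 + 35\right) = 473 \cdot 38 = 17974$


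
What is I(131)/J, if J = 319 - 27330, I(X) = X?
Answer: -131/27011 ≈ -0.0048499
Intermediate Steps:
J = -27011
I(131)/J = 131/(-27011) = 131*(-1/27011) = -131/27011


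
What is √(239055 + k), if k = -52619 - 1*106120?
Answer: 6*√2231 ≈ 283.40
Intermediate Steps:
k = -158739 (k = -52619 - 106120 = -158739)
√(239055 + k) = √(239055 - 158739) = √80316 = 6*√2231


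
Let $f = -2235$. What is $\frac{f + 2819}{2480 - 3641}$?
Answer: $- \frac{584}{1161} \approx -0.50301$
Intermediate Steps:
$\frac{f + 2819}{2480 - 3641} = \frac{-2235 + 2819}{2480 - 3641} = \frac{584}{-1161} = 584 \left(- \frac{1}{1161}\right) = - \frac{584}{1161}$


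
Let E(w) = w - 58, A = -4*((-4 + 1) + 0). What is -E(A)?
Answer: 46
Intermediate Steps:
A = 12 (A = -4*(-3 + 0) = -4*(-3) = 12)
E(w) = -58 + w
-E(A) = -(-58 + 12) = -1*(-46) = 46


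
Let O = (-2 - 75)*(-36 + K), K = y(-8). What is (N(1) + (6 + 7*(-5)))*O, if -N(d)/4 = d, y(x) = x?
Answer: -111804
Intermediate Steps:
K = -8
N(d) = -4*d
O = 3388 (O = (-2 - 75)*(-36 - 8) = -77*(-44) = 3388)
(N(1) + (6 + 7*(-5)))*O = (-4*1 + (6 + 7*(-5)))*3388 = (-4 + (6 - 35))*3388 = (-4 - 29)*3388 = -33*3388 = -111804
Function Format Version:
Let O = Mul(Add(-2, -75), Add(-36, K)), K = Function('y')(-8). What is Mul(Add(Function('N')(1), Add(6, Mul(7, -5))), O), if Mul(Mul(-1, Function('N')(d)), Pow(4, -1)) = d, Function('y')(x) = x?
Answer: -111804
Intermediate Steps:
K = -8
Function('N')(d) = Mul(-4, d)
O = 3388 (O = Mul(Add(-2, -75), Add(-36, -8)) = Mul(-77, -44) = 3388)
Mul(Add(Function('N')(1), Add(6, Mul(7, -5))), O) = Mul(Add(Mul(-4, 1), Add(6, Mul(7, -5))), 3388) = Mul(Add(-4, Add(6, -35)), 3388) = Mul(Add(-4, -29), 3388) = Mul(-33, 3388) = -111804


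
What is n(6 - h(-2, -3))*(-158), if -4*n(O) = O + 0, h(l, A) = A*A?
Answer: -237/2 ≈ -118.50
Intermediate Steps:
h(l, A) = A**2
n(O) = -O/4 (n(O) = -(O + 0)/4 = -O/4)
n(6 - h(-2, -3))*(-158) = -(6 - 1*(-3)**2)/4*(-158) = -(6 - 1*9)/4*(-158) = -(6 - 9)/4*(-158) = -1/4*(-3)*(-158) = (3/4)*(-158) = -237/2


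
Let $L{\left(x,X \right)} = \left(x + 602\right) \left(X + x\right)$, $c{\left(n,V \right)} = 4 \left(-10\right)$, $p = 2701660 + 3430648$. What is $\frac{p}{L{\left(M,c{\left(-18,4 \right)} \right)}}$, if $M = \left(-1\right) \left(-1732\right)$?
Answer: $\frac{1533077}{987282} \approx 1.5528$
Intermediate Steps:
$p = 6132308$
$c{\left(n,V \right)} = -40$
$M = 1732$
$L{\left(x,X \right)} = \left(602 + x\right) \left(X + x\right)$
$\frac{p}{L{\left(M,c{\left(-18,4 \right)} \right)}} = \frac{6132308}{1732^{2} + 602 \left(-40\right) + 602 \cdot 1732 - 69280} = \frac{6132308}{2999824 - 24080 + 1042664 - 69280} = \frac{6132308}{3949128} = 6132308 \cdot \frac{1}{3949128} = \frac{1533077}{987282}$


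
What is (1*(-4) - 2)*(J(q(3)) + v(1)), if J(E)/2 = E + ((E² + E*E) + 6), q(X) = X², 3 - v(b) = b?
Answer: -2136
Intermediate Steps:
v(b) = 3 - b
J(E) = 12 + 2*E + 4*E² (J(E) = 2*(E + ((E² + E*E) + 6)) = 2*(E + ((E² + E²) + 6)) = 2*(E + (2*E² + 6)) = 2*(E + (6 + 2*E²)) = 2*(6 + E + 2*E²) = 12 + 2*E + 4*E²)
(1*(-4) - 2)*(J(q(3)) + v(1)) = (1*(-4) - 2)*((12 + 2*3² + 4*(3²)²) + (3 - 1*1)) = (-4 - 2)*((12 + 2*9 + 4*9²) + (3 - 1)) = -6*((12 + 18 + 4*81) + 2) = -6*((12 + 18 + 324) + 2) = -6*(354 + 2) = -6*356 = -2136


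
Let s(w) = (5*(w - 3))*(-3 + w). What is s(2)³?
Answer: 125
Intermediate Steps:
s(w) = (-15 + 5*w)*(-3 + w) (s(w) = (5*(-3 + w))*(-3 + w) = (-15 + 5*w)*(-3 + w))
s(2)³ = (45 - 30*2 + 5*2²)³ = (45 - 60 + 5*4)³ = (45 - 60 + 20)³ = 5³ = 125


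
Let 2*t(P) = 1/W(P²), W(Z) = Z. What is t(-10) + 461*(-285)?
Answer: -26276999/200 ≈ -1.3139e+5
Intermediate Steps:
t(P) = 1/(2*P²) (t(P) = 1/(2*(P²)) = 1/(2*P²))
t(-10) + 461*(-285) = (½)/(-10)² + 461*(-285) = (½)*(1/100) - 131385 = 1/200 - 131385 = -26276999/200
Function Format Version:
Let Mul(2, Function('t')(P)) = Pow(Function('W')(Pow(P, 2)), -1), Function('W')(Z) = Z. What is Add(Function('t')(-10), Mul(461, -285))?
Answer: Rational(-26276999, 200) ≈ -1.3139e+5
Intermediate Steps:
Function('t')(P) = Mul(Rational(1, 2), Pow(P, -2)) (Function('t')(P) = Mul(Rational(1, 2), Pow(Pow(P, 2), -1)) = Mul(Rational(1, 2), Pow(P, -2)))
Add(Function('t')(-10), Mul(461, -285)) = Add(Mul(Rational(1, 2), Pow(-10, -2)), Mul(461, -285)) = Add(Mul(Rational(1, 2), Rational(1, 100)), -131385) = Add(Rational(1, 200), -131385) = Rational(-26276999, 200)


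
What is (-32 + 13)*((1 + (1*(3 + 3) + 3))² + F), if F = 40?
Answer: -2660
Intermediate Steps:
(-32 + 13)*((1 + (1*(3 + 3) + 3))² + F) = (-32 + 13)*((1 + (1*(3 + 3) + 3))² + 40) = -19*((1 + (1*6 + 3))² + 40) = -19*((1 + (6 + 3))² + 40) = -19*((1 + 9)² + 40) = -19*(10² + 40) = -19*(100 + 40) = -19*140 = -2660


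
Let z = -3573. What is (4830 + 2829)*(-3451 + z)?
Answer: -53796816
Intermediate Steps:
(4830 + 2829)*(-3451 + z) = (4830 + 2829)*(-3451 - 3573) = 7659*(-7024) = -53796816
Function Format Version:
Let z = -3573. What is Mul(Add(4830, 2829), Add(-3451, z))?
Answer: -53796816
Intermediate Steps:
Mul(Add(4830, 2829), Add(-3451, z)) = Mul(Add(4830, 2829), Add(-3451, -3573)) = Mul(7659, -7024) = -53796816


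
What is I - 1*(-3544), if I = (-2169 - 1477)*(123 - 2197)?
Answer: 7565348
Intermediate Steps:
I = 7561804 (I = -3646*(-2074) = 7561804)
I - 1*(-3544) = 7561804 - 1*(-3544) = 7561804 + 3544 = 7565348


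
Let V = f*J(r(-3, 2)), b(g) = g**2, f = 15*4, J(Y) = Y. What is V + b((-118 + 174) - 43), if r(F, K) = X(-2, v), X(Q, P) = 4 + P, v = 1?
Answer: 469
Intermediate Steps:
r(F, K) = 5 (r(F, K) = 4 + 1 = 5)
f = 60
V = 300 (V = 60*5 = 300)
V + b((-118 + 174) - 43) = 300 + ((-118 + 174) - 43)**2 = 300 + (56 - 43)**2 = 300 + 13**2 = 300 + 169 = 469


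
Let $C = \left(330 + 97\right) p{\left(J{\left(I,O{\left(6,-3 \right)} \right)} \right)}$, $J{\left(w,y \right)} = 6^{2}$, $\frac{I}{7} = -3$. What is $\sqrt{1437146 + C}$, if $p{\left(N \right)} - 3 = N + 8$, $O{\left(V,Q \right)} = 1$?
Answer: $\sqrt{1457215} \approx 1207.2$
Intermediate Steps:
$I = -21$ ($I = 7 \left(-3\right) = -21$)
$J{\left(w,y \right)} = 36$
$p{\left(N \right)} = 11 + N$ ($p{\left(N \right)} = 3 + \left(N + 8\right) = 3 + \left(8 + N\right) = 11 + N$)
$C = 20069$ ($C = \left(330 + 97\right) \left(11 + 36\right) = 427 \cdot 47 = 20069$)
$\sqrt{1437146 + C} = \sqrt{1437146 + 20069} = \sqrt{1457215}$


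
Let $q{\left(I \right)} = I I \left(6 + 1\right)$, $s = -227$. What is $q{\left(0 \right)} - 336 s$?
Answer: $76272$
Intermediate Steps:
$q{\left(I \right)} = 7 I^{2}$ ($q{\left(I \right)} = I^{2} \cdot 7 = 7 I^{2}$)
$q{\left(0 \right)} - 336 s = 7 \cdot 0^{2} - -76272 = 7 \cdot 0 + 76272 = 0 + 76272 = 76272$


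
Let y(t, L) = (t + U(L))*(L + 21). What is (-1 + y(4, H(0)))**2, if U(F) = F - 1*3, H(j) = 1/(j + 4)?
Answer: 167281/256 ≈ 653.44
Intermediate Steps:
H(j) = 1/(4 + j)
U(F) = -3 + F (U(F) = F - 3 = -3 + F)
y(t, L) = (21 + L)*(-3 + L + t) (y(t, L) = (t + (-3 + L))*(L + 21) = (-3 + L + t)*(21 + L) = (21 + L)*(-3 + L + t))
(-1 + y(4, H(0)))**2 = (-1 + (-63 + (1/(4 + 0))**2 + 18/(4 + 0) + 21*4 + 4/(4 + 0)))**2 = (-1 + (-63 + (1/4)**2 + 18/4 + 84 + 4/4))**2 = (-1 + (-63 + (1/4)**2 + 18*(1/4) + 84 + (1/4)*4))**2 = (-1 + (-63 + 1/16 + 9/2 + 84 + 1))**2 = (-1 + 425/16)**2 = (409/16)**2 = 167281/256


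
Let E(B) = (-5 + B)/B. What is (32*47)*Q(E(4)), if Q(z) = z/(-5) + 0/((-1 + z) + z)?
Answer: 376/5 ≈ 75.200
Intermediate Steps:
E(B) = (-5 + B)/B
Q(z) = -z/5 (Q(z) = z*(-⅕) + 0/(-1 + 2*z) = -z/5 + 0 = -z/5)
(32*47)*Q(E(4)) = (32*47)*(-(-5 + 4)/(5*4)) = 1504*(-(-1)/20) = 1504*(-⅕*(-¼)) = 1504*(1/20) = 376/5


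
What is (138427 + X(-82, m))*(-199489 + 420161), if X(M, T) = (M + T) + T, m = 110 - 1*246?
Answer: 30468845056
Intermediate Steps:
m = -136 (m = 110 - 246 = -136)
X(M, T) = M + 2*T
(138427 + X(-82, m))*(-199489 + 420161) = (138427 + (-82 + 2*(-136)))*(-199489 + 420161) = (138427 + (-82 - 272))*220672 = (138427 - 354)*220672 = 138073*220672 = 30468845056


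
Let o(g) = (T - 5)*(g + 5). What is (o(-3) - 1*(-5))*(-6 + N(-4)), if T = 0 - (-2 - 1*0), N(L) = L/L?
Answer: 5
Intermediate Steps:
N(L) = 1
T = 2 (T = 0 - (-2 + 0) = 0 - 1*(-2) = 0 + 2 = 2)
o(g) = -15 - 3*g (o(g) = (2 - 5)*(g + 5) = -3*(5 + g) = -15 - 3*g)
(o(-3) - 1*(-5))*(-6 + N(-4)) = ((-15 - 3*(-3)) - 1*(-5))*(-6 + 1) = ((-15 + 9) + 5)*(-5) = (-6 + 5)*(-5) = -1*(-5) = 5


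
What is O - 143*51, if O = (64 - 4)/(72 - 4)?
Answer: -123966/17 ≈ -7292.1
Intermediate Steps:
O = 15/17 (O = 60/68 = 60*(1/68) = 15/17 ≈ 0.88235)
O - 143*51 = 15/17 - 143*51 = 15/17 - 7293 = -123966/17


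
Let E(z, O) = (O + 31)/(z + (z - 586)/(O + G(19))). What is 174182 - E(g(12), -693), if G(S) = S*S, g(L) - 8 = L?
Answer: 627687638/3603 ≈ 1.7421e+5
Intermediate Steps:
g(L) = 8 + L
G(S) = S²
E(z, O) = (31 + O)/(z + (-586 + z)/(361 + O)) (E(z, O) = (O + 31)/(z + (z - 586)/(O + 19²)) = (31 + O)/(z + (-586 + z)/(O + 361)) = (31 + O)/(z + (-586 + z)/(361 + O)))
174182 - E(g(12), -693) = 174182 - (11191 + (-693)² + 392*(-693))/(-586 + 362*(8 + 12) - 693*(8 + 12)) = 174182 - (11191 + 480249 - 271656)/(-586 + 362*20 - 693*20) = 174182 - 219784/(-586 + 7240 - 13860) = 174182 - 219784/(-7206) = 174182 - (-1)*219784/7206 = 174182 - 1*(-109892/3603) = 174182 + 109892/3603 = 627687638/3603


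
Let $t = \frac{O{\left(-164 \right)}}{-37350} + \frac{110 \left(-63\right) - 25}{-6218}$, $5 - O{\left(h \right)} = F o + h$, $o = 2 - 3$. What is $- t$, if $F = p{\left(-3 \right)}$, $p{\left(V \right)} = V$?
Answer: $- \frac{1558657}{1399050} \approx -1.1141$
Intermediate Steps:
$F = -3$
$o = -1$ ($o = 2 - 3 = -1$)
$O{\left(h \right)} = 2 - h$ ($O{\left(h \right)} = 5 - \left(\left(-3\right) \left(-1\right) + h\right) = 5 - \left(3 + h\right) = 2 - h$)
$t = \frac{1558657}{1399050}$ ($t = \frac{2 - -164}{-37350} + \frac{110 \left(-63\right) - 25}{-6218} = \left(2 + 164\right) \left(- \frac{1}{37350}\right) + \left(-6930 - 25\right) \left(- \frac{1}{6218}\right) = 166 \left(- \frac{1}{37350}\right) - - \frac{6955}{6218} = - \frac{1}{225} + \frac{6955}{6218} = \frac{1558657}{1399050} \approx 1.1141$)
$- t = \left(-1\right) \frac{1558657}{1399050} = - \frac{1558657}{1399050}$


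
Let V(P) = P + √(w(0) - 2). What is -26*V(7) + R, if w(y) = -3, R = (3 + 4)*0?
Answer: -182 - 26*I*√5 ≈ -182.0 - 58.138*I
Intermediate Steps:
R = 0 (R = 7*0 = 0)
V(P) = P + I*√5 (V(P) = P + √(-3 - 2) = P + √(-5) = P + I*√5)
-26*V(7) + R = -26*(7 + I*√5) + 0 = (-182 - 26*I*√5) + 0 = -182 - 26*I*√5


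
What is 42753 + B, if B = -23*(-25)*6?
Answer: 46203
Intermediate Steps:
B = 3450 (B = 575*6 = 3450)
42753 + B = 42753 + 3450 = 46203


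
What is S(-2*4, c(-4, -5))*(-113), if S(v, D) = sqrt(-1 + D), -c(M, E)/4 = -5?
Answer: -113*sqrt(19) ≈ -492.56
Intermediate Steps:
c(M, E) = 20 (c(M, E) = -4*(-5) = 20)
S(-2*4, c(-4, -5))*(-113) = sqrt(-1 + 20)*(-113) = sqrt(19)*(-113) = -113*sqrt(19)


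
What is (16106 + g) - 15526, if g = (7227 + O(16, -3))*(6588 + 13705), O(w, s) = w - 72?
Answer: 145521683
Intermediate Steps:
O(w, s) = -72 + w
g = 145521103 (g = (7227 + (-72 + 16))*(6588 + 13705) = (7227 - 56)*20293 = 7171*20293 = 145521103)
(16106 + g) - 15526 = (16106 + 145521103) - 15526 = 145537209 - 15526 = 145521683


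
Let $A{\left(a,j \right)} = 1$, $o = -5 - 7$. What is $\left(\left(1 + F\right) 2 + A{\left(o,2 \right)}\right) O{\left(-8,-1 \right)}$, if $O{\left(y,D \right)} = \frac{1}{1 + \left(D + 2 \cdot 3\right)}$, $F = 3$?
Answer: $\frac{3}{2} \approx 1.5$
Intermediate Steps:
$o = -12$ ($o = -5 - 7 = -12$)
$O{\left(y,D \right)} = \frac{1}{7 + D}$ ($O{\left(y,D \right)} = \frac{1}{1 + \left(D + 6\right)} = \frac{1}{1 + \left(6 + D\right)} = \frac{1}{7 + D}$)
$\left(\left(1 + F\right) 2 + A{\left(o,2 \right)}\right) O{\left(-8,-1 \right)} = \frac{\left(1 + 3\right) 2 + 1}{7 - 1} = \frac{4 \cdot 2 + 1}{6} = \left(8 + 1\right) \frac{1}{6} = 9 \cdot \frac{1}{6} = \frac{3}{2}$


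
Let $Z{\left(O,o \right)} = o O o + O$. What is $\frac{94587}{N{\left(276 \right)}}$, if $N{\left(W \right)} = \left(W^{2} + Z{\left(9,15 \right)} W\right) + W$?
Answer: $\frac{31529}{212612} \approx 0.14829$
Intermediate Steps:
$Z{\left(O,o \right)} = O + O o^{2}$ ($Z{\left(O,o \right)} = O o o + O = O o^{2} + O = O + O o^{2}$)
$N{\left(W \right)} = W^{2} + 2035 W$ ($N{\left(W \right)} = \left(W^{2} + 9 \left(1 + 15^{2}\right) W\right) + W = \left(W^{2} + 9 \left(1 + 225\right) W\right) + W = \left(W^{2} + 9 \cdot 226 W\right) + W = \left(W^{2} + 2034 W\right) + W = W^{2} + 2035 W$)
$\frac{94587}{N{\left(276 \right)}} = \frac{94587}{276 \left(2035 + 276\right)} = \frac{94587}{276 \cdot 2311} = \frac{94587}{637836} = 94587 \cdot \frac{1}{637836} = \frac{31529}{212612}$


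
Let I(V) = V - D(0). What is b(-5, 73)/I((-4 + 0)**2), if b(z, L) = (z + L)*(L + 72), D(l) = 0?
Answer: 2465/4 ≈ 616.25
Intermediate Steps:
b(z, L) = (72 + L)*(L + z) (b(z, L) = (L + z)*(72 + L) = (72 + L)*(L + z))
I(V) = V (I(V) = V - 1*0 = V + 0 = V)
b(-5, 73)/I((-4 + 0)**2) = (73**2 + 72*73 + 72*(-5) + 73*(-5))/((-4 + 0)**2) = (5329 + 5256 - 360 - 365)/((-4)**2) = 9860/16 = 9860*(1/16) = 2465/4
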